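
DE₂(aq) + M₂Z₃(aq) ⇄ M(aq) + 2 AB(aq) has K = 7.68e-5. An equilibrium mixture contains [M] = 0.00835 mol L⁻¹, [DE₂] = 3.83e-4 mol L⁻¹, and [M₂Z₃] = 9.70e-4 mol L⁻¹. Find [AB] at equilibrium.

At equilibrium, K = [M]·[AB]² / ([DE₂]·[M₂Z₃]) = 7.68e-5.
(0.00835)·([AB])² / ((3.83e-4)·(9.70e-4)) = 7.68e-5
[AB]² = 3.42e-9 ⇒ [AB] = 5.85e-5 mol L⁻¹

[AB] = 5.85e-5 mol L⁻¹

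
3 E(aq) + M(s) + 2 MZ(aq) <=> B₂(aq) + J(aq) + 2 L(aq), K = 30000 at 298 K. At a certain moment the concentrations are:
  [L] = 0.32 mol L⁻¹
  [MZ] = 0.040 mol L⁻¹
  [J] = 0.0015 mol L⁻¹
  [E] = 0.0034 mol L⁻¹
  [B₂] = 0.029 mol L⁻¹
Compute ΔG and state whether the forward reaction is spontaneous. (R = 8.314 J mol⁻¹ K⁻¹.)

ΔG = 2.13 kJ/mol; the forward reaction is non-spontaneous

(M is a pure solid — omitted from Q.)
Q = [B₂]·[J]·[L]² / ([E]³·[MZ]²) = (0.029)·(0.0015)·(0.32)² / ((0.0034)³·(0.040)²) = 70800
ΔG = RT ln(Q/K) = (8.314 J mol⁻¹ K⁻¹)(298 K) × ln(70800/30000)
   = (2.478 kJ/mol)(0.8587) = 2.13 kJ/mol
ΔG > 0, so the forward reaction is non-spontaneous (proceeds in reverse).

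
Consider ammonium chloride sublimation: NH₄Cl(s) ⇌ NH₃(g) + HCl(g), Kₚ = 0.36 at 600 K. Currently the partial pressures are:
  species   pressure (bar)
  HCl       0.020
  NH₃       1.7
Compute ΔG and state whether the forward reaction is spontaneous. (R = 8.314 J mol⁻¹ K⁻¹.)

(NH₄Cl is a pure solid — omitted from Qₚ.)
Qₚ = P(NH₃)·P(HCl) = (1.7)·(0.020) = 0.0340
ΔG = RT ln(Qₚ/Kₚ) = (8.314 J mol⁻¹ K⁻¹)(600 K) × ln(0.0340/0.36)
   = (4.988 kJ/mol)(-2.360) = -11.8 kJ/mol
ΔG < 0, so the forward reaction is spontaneous (proceeds forward).

ΔG = -11.8 kJ/mol; the forward reaction is spontaneous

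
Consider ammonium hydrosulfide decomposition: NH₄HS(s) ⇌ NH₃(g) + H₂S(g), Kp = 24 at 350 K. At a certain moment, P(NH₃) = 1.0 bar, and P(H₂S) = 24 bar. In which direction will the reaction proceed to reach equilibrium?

no net change (already at equilibrium)

(NH₄HS is a pure solid — omitted from Qp.)
Qp = P(NH₃)·P(H₂S) = (1.0)·(24) = 24
Qp = 24 = Kp, so the system is already at equilibrium.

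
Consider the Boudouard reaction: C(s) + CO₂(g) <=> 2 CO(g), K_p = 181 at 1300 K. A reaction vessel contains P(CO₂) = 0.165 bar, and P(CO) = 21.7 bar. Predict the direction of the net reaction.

(C is a pure solid — omitted from Q_p.)
Q_p = P(CO)² / P(CO₂) = (21.7)² / (0.165) = 2850
Q_p = 2850 > K_p = 181, so the reverse reaction proceeds.

toward reactants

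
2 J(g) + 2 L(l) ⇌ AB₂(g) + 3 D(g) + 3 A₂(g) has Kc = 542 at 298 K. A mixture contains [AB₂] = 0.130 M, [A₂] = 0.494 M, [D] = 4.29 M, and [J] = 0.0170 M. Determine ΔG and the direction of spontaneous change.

ΔG = 5.12 kJ/mol; the forward reaction is non-spontaneous

(L is a pure liquid — omitted from Qc.)
Qc = [AB₂]·[D]³·[A₂]³ / [J]² = (0.130)·(4.29)³·(0.494)³ / (0.0170)² = 4280
ΔG = RT ln(Qc/Kc) = (8.314 J mol⁻¹ K⁻¹)(298 K) × ln(4280/542)
   = (2.478 kJ/mol)(2.066) = 5.12 kJ/mol
ΔG > 0, so the forward reaction is non-spontaneous (proceeds in reverse).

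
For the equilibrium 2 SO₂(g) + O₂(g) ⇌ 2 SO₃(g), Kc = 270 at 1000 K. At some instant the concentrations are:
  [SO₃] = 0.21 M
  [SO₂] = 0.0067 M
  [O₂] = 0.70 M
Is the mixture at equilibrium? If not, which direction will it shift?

Qc = [SO₃]² / ([SO₂]²·[O₂]) = (0.21)² / ((0.0067)²·(0.70)) = 1400
Qc = 1400 > Kc = 270: net reverse reaction.

no; Q > K, reaction proceeds in reverse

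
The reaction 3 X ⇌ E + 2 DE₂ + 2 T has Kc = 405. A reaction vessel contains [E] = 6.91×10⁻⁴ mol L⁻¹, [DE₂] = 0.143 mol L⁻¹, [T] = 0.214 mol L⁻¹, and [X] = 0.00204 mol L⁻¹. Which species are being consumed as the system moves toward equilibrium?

Qc = [E]·[DE₂]²·[T]² / [X]³ = (6.91×10⁻⁴)·(0.143)²·(0.214)² / (0.00204)³ = 76.2
Qc = 76.2 < Kc = 405: net forward reaction.

X (reactants)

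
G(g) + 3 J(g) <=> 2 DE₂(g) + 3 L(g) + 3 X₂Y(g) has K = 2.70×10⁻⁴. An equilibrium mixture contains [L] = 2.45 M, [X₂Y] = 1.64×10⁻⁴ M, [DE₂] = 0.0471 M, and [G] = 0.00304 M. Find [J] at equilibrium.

[J] = 0.00560 M

At equilibrium, K = [DE₂]²·[L]³·[X₂Y]³ / ([G]·[J]³) = 2.70×10⁻⁴.
(0.0471)²·(2.45)³·(1.64×10⁻⁴)³ / ((0.00304)·([J])³) = 2.70×10⁻⁴
[J]³ = 1.75×10⁻⁷ ⇒ [J] = 0.00560 M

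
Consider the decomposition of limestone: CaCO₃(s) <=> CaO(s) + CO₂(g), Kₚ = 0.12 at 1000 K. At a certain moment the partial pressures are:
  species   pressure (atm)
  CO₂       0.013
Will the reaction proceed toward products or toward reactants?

(CaCO₃, CaO are pure solids — omitted from Qₚ.)
Qₚ = P(CO₂) = 0.013
Qₚ = 0.013 < Kₚ = 0.12, so the forward reaction proceeds.

forward (toward products)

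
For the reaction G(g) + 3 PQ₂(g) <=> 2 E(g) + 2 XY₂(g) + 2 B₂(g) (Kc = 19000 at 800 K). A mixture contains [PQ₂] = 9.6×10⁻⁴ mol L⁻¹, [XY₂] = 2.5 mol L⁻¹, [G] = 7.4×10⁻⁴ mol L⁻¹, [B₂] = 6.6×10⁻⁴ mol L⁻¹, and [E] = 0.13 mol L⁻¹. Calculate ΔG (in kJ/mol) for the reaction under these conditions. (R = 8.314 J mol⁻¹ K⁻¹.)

Qc = [E]²·[XY₂]²·[B₂]² / ([G]·[PQ₂]³) = (0.13)²·(2.5)²·(6.6×10⁻⁴)² / ((7.4×10⁻⁴)·(9.6×10⁻⁴)³) = 70300
ΔG = RT ln(Qc/Kc) = (8.314 J mol⁻¹ K⁻¹)(800 K) × ln(70300/19000)
   = (6.651 kJ/mol)(1.308) = 8.70 kJ/mol
ΔG > 0, so the forward reaction is non-spontaneous (proceeds in reverse).

ΔG = 8.70 kJ/mol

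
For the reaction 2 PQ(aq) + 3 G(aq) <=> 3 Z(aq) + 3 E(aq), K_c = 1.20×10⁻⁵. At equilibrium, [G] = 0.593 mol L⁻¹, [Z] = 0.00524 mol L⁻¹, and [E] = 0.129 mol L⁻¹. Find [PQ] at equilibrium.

At equilibrium, K_c = [Z]³·[E]³ / ([PQ]²·[G]³) = 1.20×10⁻⁵.
(0.00524)³·(0.129)³ / (([PQ])²·(0.593)³) = 1.20×10⁻⁵
[PQ]² = 1.23×10⁻⁴ ⇒ [PQ] = 0.0111 mol L⁻¹

[PQ] = 0.0111 mol L⁻¹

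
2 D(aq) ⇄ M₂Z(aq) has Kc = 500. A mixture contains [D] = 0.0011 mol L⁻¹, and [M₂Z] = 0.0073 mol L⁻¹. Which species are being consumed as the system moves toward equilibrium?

Qc = [M₂Z] / [D]² = (0.0073) / (0.0011)² = 6000
Qc = 6000 > Kc = 500: net reverse reaction.

M₂Z (products)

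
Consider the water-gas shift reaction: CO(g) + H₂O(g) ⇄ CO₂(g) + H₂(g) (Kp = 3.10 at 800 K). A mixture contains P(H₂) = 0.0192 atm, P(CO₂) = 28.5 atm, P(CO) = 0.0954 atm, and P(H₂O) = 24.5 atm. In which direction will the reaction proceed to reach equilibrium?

Qp = P(CO₂)·P(H₂) / (P(CO)·P(H₂O)) = (28.5)·(0.0192) / ((0.0954)·(24.5)) = 0.234
Qp = 0.234 < Kp = 3.10, so the forward reaction proceeds.

toward products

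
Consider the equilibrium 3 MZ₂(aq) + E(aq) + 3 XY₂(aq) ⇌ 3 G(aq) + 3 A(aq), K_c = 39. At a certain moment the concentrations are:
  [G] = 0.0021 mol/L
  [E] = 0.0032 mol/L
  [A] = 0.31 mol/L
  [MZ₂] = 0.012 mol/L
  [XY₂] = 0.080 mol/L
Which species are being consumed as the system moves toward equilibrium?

G, A (products)

Q_c = [G]³·[A]³ / ([MZ₂]³·[E]·[XY₂]³) = (0.0021)³·(0.31)³ / ((0.012)³·(0.0032)·(0.080)³) = 97
Q_c = 97 > K_c = 39: net reverse reaction.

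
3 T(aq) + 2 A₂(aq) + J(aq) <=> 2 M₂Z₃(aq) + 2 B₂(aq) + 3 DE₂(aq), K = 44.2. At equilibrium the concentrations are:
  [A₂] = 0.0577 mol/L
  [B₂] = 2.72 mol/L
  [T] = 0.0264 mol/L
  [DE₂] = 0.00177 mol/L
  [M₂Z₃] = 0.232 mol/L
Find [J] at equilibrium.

[J] = 8.16×10⁻⁴ mol/L

At equilibrium, K = [M₂Z₃]²·[B₂]²·[DE₂]³ / ([T]³·[A₂]²·[J]) = 44.2.
(0.232)²·(2.72)²·(0.00177)³ / ((0.0264)³·(0.0577)²·([J])) = 44.2
[J] = 8.16×10⁻⁴ mol/L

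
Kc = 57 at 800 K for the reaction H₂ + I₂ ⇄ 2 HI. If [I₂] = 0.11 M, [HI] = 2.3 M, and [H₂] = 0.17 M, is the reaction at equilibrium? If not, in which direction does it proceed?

Qc = [HI]² / ([H₂]·[I₂]) = (2.3)² / ((0.17)·(0.11)) = 280
Qc = 280 > Kc = 57, so the reverse reaction proceeds.

reverse (toward reactants)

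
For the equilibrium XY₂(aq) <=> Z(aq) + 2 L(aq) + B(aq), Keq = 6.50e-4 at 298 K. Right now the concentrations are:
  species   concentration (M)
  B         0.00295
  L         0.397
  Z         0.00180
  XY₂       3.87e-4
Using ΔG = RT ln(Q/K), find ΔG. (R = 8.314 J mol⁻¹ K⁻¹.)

Q = [Z]·[L]²·[B] / [XY₂] = (0.00180)·(0.397)²·(0.00295) / (3.87e-4) = 0.00216
ΔG = RT ln(Q/Keq) = (8.314 J mol⁻¹ K⁻¹)(298 K) × ln(0.00216/6.50e-4)
   = (2.478 kJ/mol)(1.201) = 2.98 kJ/mol
ΔG > 0, so the forward reaction is non-spontaneous (proceeds in reverse).

ΔG = 2.98 kJ/mol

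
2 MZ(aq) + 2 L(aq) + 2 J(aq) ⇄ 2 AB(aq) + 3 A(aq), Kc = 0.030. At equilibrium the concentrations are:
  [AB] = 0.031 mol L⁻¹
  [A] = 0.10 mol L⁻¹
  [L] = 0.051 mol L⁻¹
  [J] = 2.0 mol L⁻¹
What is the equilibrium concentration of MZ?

At equilibrium, Kc = [AB]²·[A]³ / ([MZ]²·[L]²·[J]²) = 0.030.
(0.031)²·(0.10)³ / (([MZ])²·(0.051)²·(2.0)²) = 0.030
[MZ]² = 0.00308 ⇒ [MZ] = 0.055 mol L⁻¹

[MZ] = 0.055 mol L⁻¹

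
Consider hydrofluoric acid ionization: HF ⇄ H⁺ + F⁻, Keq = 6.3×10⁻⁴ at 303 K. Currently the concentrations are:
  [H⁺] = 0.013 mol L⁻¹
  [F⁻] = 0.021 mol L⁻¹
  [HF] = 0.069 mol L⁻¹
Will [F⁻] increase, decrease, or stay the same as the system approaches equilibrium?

decrease

Q = [H⁺]·[F⁻] / [HF] = (0.013)·(0.021) / (0.069) = 0.0040
Q = 0.0040 > Keq = 6.3×10⁻⁴: net reverse reaction.
F⁻ is a product, so it decreases.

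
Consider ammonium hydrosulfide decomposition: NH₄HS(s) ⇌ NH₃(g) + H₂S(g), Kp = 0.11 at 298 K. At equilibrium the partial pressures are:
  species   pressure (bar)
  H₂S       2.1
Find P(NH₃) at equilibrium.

P(NH₃) = 0.052 bar

(NH₄HS is a pure solid — omitted from Kp.)
At equilibrium, Kp = P(NH₃)·P(H₂S) = 0.11.
(P(NH₃))·(2.1) = 0.11
P(NH₃) = 0.0524 = 0.052 bar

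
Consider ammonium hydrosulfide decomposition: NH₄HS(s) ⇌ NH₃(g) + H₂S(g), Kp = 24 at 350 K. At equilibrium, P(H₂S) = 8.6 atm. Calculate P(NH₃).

P(NH₃) = 2.8 atm

(NH₄HS is a pure solid — omitted from Kp.)
At equilibrium, Kp = P(NH₃)·P(H₂S) = 24.
(P(NH₃))·(8.6) = 24
P(NH₃) = 2.79 = 2.8 atm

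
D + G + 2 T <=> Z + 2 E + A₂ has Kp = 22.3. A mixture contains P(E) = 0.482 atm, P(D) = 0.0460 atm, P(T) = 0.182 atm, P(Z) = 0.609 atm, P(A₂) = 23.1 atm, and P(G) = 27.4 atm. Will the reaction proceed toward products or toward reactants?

toward reactants

Qp = P(Z)·P(E)²·P(A₂) / (P(D)·P(G)·P(T)²) = (0.609)·(0.482)²·(23.1) / ((0.0460)·(27.4)·(0.182)²) = 78.3
Qp = 78.3 > Kp = 22.3, so the reverse reaction proceeds.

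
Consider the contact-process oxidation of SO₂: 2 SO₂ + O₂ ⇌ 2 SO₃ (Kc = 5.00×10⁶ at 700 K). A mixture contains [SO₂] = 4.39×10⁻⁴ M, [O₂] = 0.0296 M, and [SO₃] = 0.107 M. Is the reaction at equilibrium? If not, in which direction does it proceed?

Qc = [SO₃]² / ([SO₂]²·[O₂]) = (0.107)² / ((4.39×10⁻⁴)²·(0.0296)) = 2.01×10⁶
Qc = 2.01×10⁶ < Kc = 5.00×10⁶, so the forward reaction proceeds.

toward products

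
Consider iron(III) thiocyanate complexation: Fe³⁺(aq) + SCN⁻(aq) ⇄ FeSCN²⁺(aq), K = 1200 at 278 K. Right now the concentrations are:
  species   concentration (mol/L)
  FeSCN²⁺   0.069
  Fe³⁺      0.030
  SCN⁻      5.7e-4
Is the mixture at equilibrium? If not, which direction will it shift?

no; Q > K, reaction proceeds in reverse

Q = [FeSCN²⁺] / ([Fe³⁺]·[SCN⁻]) = (0.069) / ((0.030)·(5.7e-4)) = 4000
Q = 4000 > K = 1200: net reverse reaction.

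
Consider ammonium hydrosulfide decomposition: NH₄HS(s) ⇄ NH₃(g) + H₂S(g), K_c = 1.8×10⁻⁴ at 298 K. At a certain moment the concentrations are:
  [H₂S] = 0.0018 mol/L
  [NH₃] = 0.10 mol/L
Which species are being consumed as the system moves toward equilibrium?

none (at equilibrium)

(NH₄HS is a pure solid — omitted from Q_c.)
Q_c = [NH₃]·[H₂S] = (0.10)·(0.0018) = 1.8×10⁻⁴
Q_c = 1.8×10⁻⁴ = K_c; the system is at equilibrium.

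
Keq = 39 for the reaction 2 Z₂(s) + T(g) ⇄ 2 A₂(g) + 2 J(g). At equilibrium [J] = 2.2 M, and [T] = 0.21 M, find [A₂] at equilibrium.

[A₂] = 1.3 M

(Z₂ is a pure solid — omitted from Keq.)
At equilibrium, Keq = [A₂]²·[J]² / [T] = 39.
([A₂])²·(2.2)² / (0.21) = 39
[A₂]² = 1.69 ⇒ [A₂] = 1.3 M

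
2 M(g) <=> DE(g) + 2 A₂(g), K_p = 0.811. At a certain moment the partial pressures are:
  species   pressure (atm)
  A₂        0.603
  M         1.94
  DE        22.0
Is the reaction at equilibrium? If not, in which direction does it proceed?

Q_p = P(DE)·P(A₂)² / P(M)² = (22.0)·(0.603)² / (1.94)² = 2.13
Q_p = 2.13 > K_p = 0.811, so the reverse reaction proceeds.

toward reactants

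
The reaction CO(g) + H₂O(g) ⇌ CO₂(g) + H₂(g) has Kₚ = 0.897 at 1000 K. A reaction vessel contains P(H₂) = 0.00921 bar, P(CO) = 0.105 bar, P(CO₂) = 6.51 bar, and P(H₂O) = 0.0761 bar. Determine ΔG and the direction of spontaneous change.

Qₚ = P(CO₂)·P(H₂) / (P(CO)·P(H₂O)) = (6.51)·(0.00921) / ((0.105)·(0.0761)) = 7.50
ΔG = RT ln(Qₚ/Kₚ) = (8.314 J mol⁻¹ K⁻¹)(1000 K) × ln(7.50/0.897)
   = (8.314 kJ/mol)(2.124) = 17.7 kJ/mol
ΔG > 0, so the forward reaction is non-spontaneous (proceeds in reverse).

ΔG = 17.7 kJ/mol; the forward reaction is non-spontaneous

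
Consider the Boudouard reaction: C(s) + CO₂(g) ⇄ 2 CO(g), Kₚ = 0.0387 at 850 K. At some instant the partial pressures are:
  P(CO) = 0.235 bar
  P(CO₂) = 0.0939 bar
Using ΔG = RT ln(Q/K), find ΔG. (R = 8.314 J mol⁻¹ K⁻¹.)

ΔG = 19.2 kJ/mol

(C is a pure solid — omitted from Qₚ.)
Qₚ = P(CO)² / P(CO₂) = (0.235)² / (0.0939) = 0.588
ΔG = RT ln(Qₚ/Kₚ) = (8.314 J mol⁻¹ K⁻¹)(850 K) × ln(0.588/0.0387)
   = (7.067 kJ/mol)(2.721) = 19.2 kJ/mol
ΔG > 0, so the forward reaction is non-spontaneous (proceeds in reverse).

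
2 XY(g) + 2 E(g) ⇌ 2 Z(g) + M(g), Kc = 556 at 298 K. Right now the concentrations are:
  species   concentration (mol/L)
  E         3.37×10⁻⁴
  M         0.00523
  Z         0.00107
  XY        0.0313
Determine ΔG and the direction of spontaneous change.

ΔG = -5.79 kJ/mol; the forward reaction is spontaneous

Qc = [Z]²·[M] / ([XY]²·[E]²) = (0.00107)²·(0.00523) / ((0.0313)²·(3.37×10⁻⁴)²) = 53.8
ΔG = RT ln(Qc/Kc) = (8.314 J mol⁻¹ K⁻¹)(298 K) × ln(53.8/556)
   = (2.478 kJ/mol)(-2.335) = -5.79 kJ/mol
ΔG < 0, so the forward reaction is spontaneous (proceeds forward).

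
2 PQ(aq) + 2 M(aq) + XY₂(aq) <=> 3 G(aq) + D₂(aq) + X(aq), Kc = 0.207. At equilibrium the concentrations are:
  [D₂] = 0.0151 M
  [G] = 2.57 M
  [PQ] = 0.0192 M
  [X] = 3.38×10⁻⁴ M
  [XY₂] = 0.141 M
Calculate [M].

[M] = 2.84 M

At equilibrium, Kc = [G]³·[D₂]·[X] / ([PQ]²·[M]²·[XY₂]) = 0.207.
(2.57)³·(0.0151)·(3.38×10⁻⁴) / ((0.0192)²·([M])²·(0.141)) = 0.207
[M]² = 8.05 ⇒ [M] = 2.84 M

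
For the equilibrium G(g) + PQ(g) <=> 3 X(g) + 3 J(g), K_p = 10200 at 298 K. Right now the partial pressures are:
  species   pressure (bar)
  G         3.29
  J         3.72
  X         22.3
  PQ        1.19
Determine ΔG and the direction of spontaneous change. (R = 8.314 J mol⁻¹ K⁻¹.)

Q_p = P(X)³·P(J)³ / (P(G)·P(PQ)) = (22.3)³·(3.72)³ / ((3.29)·(1.19)) = 1.46e5
ΔG = RT ln(Q_p/K_p) = (8.314 J mol⁻¹ K⁻¹)(298 K) × ln(1.46e5/10200)
   = (2.478 kJ/mol)(2.661) = 6.59 kJ/mol
ΔG > 0, so the forward reaction is non-spontaneous (proceeds in reverse).

ΔG = 6.59 kJ/mol; the forward reaction is non-spontaneous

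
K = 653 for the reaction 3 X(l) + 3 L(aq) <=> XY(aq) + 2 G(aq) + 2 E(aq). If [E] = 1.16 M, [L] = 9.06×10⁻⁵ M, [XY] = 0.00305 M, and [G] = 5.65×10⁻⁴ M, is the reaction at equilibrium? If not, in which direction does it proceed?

(X is a pure liquid — omitted from Q.)
Q = [XY]·[G]²·[E]² / [L]³ = (0.00305)·(5.65×10⁻⁴)²·(1.16)² / (9.06×10⁻⁵)³ = 1760
Q = 1760 > K = 653, so the reverse reaction proceeds.

reverse (toward reactants)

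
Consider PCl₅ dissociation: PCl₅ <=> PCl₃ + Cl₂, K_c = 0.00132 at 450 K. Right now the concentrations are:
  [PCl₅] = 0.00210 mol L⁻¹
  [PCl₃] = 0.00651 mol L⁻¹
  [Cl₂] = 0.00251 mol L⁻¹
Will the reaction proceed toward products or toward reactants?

reverse (toward reactants)

Q_c = [PCl₃]·[Cl₂] / [PCl₅] = (0.00651)·(0.00251) / (0.00210) = 0.00778
Q_c = 0.00778 > K_c = 0.00132, so the reverse reaction proceeds.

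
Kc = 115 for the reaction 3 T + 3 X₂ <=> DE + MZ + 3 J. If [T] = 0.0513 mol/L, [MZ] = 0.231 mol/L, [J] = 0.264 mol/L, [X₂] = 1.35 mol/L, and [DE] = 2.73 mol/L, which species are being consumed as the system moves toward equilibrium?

T, X₂ (reactants)

Qc = [DE]·[MZ]·[J]³ / ([T]³·[X₂]³) = (2.73)·(0.231)·(0.264)³ / ((0.0513)³·(1.35)³) = 34.9
Qc = 34.9 < Kc = 115: net forward reaction.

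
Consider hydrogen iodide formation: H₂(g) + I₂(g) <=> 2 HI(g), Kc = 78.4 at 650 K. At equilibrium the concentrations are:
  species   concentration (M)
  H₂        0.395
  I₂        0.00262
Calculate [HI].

[HI] = 0.285 M

At equilibrium, Kc = [HI]² / ([H₂]·[I₂]) = 78.4.
([HI])² / ((0.395)·(0.00262)) = 78.4
[HI]² = 0.0811 ⇒ [HI] = 0.285 M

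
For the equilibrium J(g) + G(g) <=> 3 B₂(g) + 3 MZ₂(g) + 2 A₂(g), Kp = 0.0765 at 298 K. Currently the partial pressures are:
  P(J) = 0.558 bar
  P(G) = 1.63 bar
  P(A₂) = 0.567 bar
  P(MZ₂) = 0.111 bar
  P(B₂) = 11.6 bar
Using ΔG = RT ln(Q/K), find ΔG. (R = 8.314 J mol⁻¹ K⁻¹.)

ΔG = 5.67 kJ/mol

Qp = P(B₂)³·P(MZ₂)³·P(A₂)² / (P(J)·P(G)) = (11.6)³·(0.111)³·(0.567)² / ((0.558)·(1.63)) = 0.755
ΔG = RT ln(Qp/Kp) = (8.314 J mol⁻¹ K⁻¹)(298 K) × ln(0.755/0.0765)
   = (2.478 kJ/mol)(2.289) = 5.67 kJ/mol
ΔG > 0, so the forward reaction is non-spontaneous (proceeds in reverse).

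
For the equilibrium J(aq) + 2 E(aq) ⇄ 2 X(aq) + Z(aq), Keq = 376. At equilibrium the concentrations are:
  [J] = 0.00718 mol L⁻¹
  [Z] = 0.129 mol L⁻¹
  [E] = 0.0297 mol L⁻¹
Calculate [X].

[X] = 0.136 mol L⁻¹

At equilibrium, Keq = [X]²·[Z] / ([J]·[E]²) = 376.
([X])²·(0.129) / ((0.00718)·(0.0297)²) = 376
[X]² = 0.0185 ⇒ [X] = 0.136 mol L⁻¹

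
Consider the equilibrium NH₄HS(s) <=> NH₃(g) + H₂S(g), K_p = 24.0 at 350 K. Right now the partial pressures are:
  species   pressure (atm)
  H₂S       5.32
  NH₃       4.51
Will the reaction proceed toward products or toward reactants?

(NH₄HS is a pure solid — omitted from Q_p.)
Q_p = P(NH₃)·P(H₂S) = (4.51)·(5.32) = 24.0
Q_p = 24.0 = K_p, so the system is already at equilibrium.

at equilibrium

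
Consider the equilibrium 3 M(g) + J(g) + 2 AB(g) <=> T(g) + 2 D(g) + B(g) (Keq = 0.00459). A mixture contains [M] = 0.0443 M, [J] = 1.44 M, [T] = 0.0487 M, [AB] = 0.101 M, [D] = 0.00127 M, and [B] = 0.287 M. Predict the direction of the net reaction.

Q = [T]·[D]²·[B] / ([M]³·[J]·[AB]²) = (0.0487)·(0.00127)²·(0.287) / ((0.0443)³·(1.44)·(0.101)²) = 0.0177
Q = 0.0177 > Keq = 0.00459, so the reverse reaction proceeds.

toward reactants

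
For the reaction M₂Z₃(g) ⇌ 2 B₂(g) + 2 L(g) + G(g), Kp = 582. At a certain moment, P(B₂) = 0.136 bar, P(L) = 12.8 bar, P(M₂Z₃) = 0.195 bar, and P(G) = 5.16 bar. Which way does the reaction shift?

Qp = P(B₂)²·P(L)²·P(G) / P(M₂Z₃) = (0.136)²·(12.8)²·(5.16) / (0.195) = 80.2
Qp = 80.2 < Kp = 582, so the forward reaction proceeds.

forward (toward products)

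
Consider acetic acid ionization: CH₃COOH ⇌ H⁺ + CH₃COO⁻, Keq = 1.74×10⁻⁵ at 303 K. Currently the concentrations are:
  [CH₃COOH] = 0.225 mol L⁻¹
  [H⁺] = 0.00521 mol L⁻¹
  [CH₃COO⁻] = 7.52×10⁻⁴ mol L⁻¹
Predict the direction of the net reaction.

Q = [H⁺]·[CH₃COO⁻] / [CH₃COOH] = (0.00521)·(7.52×10⁻⁴) / (0.225) = 1.74×10⁻⁵
Q = 1.74×10⁻⁵ = Keq, so the system is already at equilibrium.

neither direction; the system is at equilibrium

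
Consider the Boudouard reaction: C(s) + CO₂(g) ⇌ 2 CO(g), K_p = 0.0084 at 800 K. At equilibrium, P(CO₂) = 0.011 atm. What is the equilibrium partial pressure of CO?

P(CO) = 0.0096 atm

(C is a pure solid — omitted from K_p.)
At equilibrium, K_p = P(CO)² / P(CO₂) = 0.0084.
(P(CO))² / (0.011) = 0.0084
P(CO)² = 9.24×10⁻⁵ ⇒ P(CO) = 0.0096 atm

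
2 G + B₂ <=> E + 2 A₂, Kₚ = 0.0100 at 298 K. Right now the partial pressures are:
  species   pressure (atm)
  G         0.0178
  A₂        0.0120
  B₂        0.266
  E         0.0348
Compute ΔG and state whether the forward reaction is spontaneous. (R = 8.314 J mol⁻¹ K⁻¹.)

Qₚ = P(E)·P(A₂)² / (P(G)²·P(B₂)) = (0.0348)·(0.0120)² / ((0.0178)²·(0.266)) = 0.0595
ΔG = RT ln(Qₚ/Kₚ) = (8.314 J mol⁻¹ K⁻¹)(298 K) × ln(0.0595/0.0100)
   = (2.478 kJ/mol)(1.783) = 4.42 kJ/mol
ΔG > 0, so the forward reaction is non-spontaneous (proceeds in reverse).

ΔG = 4.42 kJ/mol; the forward reaction is non-spontaneous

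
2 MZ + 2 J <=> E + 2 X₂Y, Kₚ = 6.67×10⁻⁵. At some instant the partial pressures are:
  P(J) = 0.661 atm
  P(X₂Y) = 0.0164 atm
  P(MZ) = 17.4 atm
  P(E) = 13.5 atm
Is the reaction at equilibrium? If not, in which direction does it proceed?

toward products

Qₚ = P(E)·P(X₂Y)² / (P(MZ)²·P(J)²) = (13.5)·(0.0164)² / ((17.4)²·(0.661)²) = 2.74×10⁻⁵
Qₚ = 2.74×10⁻⁵ < Kₚ = 6.67×10⁻⁵, so the forward reaction proceeds.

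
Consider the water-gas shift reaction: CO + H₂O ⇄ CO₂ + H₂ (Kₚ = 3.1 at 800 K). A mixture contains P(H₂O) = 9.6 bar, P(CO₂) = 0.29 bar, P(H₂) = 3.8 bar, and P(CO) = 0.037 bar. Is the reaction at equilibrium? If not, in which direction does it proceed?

at equilibrium

Qₚ = P(CO₂)·P(H₂) / (P(CO)·P(H₂O)) = (0.29)·(3.8) / ((0.037)·(9.6)) = 3.1
Qₚ = 3.1 = Kₚ, so the system is already at equilibrium.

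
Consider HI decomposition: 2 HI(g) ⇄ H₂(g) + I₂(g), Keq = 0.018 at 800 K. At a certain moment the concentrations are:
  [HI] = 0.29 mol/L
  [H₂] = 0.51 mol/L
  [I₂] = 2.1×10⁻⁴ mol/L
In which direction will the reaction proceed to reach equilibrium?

Q = [H₂]·[I₂] / [HI]² = (0.51)·(2.1×10⁻⁴) / (0.29)² = 0.0013
Q = 0.0013 < Keq = 0.018, so the forward reaction proceeds.

in the forward direction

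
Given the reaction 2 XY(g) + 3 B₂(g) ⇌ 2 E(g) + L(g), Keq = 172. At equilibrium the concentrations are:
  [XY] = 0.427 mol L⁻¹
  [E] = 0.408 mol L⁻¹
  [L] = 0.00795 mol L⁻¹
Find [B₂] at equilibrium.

At equilibrium, Keq = [E]²·[L] / ([XY]²·[B₂]³) = 172.
(0.408)²·(0.00795) / ((0.427)²·([B₂])³) = 172
[B₂]³ = 4.22×10⁻⁵ ⇒ [B₂] = 0.0348 mol L⁻¹

[B₂] = 0.0348 mol L⁻¹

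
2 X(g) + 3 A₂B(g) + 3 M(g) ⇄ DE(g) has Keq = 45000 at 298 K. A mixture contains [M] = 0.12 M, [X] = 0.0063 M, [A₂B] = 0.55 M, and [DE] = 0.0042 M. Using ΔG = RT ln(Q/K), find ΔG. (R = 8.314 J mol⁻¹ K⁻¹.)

Q = [DE] / ([X]²·[A₂B]³·[M]³) = (0.0042) / ((0.0063)²·(0.55)³·(0.12)³) = 3.68×10⁵
ΔG = RT ln(Q/Keq) = (8.314 J mol⁻¹ K⁻¹)(298 K) × ln(3.68×10⁵/45000)
   = (2.478 kJ/mol)(2.101) = 5.21 kJ/mol
ΔG > 0, so the forward reaction is non-spontaneous (proceeds in reverse).

ΔG = 5.21 kJ/mol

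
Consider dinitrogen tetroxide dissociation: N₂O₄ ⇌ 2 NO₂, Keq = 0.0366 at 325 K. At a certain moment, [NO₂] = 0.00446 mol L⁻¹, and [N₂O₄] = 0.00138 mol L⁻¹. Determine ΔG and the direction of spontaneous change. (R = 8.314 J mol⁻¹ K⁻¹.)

Q = [NO₂]² / [N₂O₄] = (0.00446)² / (0.00138) = 0.0144
ΔG = RT ln(Q/Keq) = (8.314 J mol⁻¹ K⁻¹)(325 K) × ln(0.0144/0.0366)
   = (2.702 kJ/mol)(-0.9328) = -2.52 kJ/mol
ΔG < 0, so the forward reaction is spontaneous (proceeds forward).

ΔG = -2.52 kJ/mol; the forward reaction is spontaneous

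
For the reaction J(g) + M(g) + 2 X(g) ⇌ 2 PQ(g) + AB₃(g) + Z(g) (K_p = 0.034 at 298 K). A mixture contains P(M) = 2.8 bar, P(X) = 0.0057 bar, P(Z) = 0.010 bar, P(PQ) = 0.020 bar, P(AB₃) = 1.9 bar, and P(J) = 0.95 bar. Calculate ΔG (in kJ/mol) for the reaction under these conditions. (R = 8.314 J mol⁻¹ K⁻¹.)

Q_p = P(PQ)²·P(AB₃)·P(Z) / (P(J)·P(M)·P(X)²) = (0.020)²·(1.9)·(0.010) / ((0.95)·(2.8)·(0.0057)²) = 0.0879
ΔG = RT ln(Q_p/K_p) = (8.314 J mol⁻¹ K⁻¹)(298 K) × ln(0.0879/0.034)
   = (2.478 kJ/mol)(0.9498) = 2.35 kJ/mol
ΔG > 0, so the forward reaction is non-spontaneous (proceeds in reverse).

ΔG = 2.35 kJ/mol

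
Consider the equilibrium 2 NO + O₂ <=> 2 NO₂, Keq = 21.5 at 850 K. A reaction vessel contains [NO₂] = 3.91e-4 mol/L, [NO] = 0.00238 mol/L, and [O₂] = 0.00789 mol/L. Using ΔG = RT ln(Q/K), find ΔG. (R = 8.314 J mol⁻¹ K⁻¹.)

Q = [NO₂]² / ([NO]²·[O₂]) = (3.91e-4)² / ((0.00238)²·(0.00789)) = 3.42
ΔG = RT ln(Q/Keq) = (8.314 J mol⁻¹ K⁻¹)(850 K) × ln(3.42/21.5)
   = (7.067 kJ/mol)(-1.838) = -13.0 kJ/mol
ΔG < 0, so the forward reaction is spontaneous (proceeds forward).

ΔG = -13.0 kJ/mol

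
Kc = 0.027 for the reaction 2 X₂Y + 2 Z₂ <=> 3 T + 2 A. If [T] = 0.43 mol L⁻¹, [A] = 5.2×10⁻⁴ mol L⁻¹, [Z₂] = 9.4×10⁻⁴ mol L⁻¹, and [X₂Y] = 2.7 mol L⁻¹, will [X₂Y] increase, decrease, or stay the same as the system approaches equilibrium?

decrease

Qc = [T]³·[A]² / ([X₂Y]²·[Z₂]²) = (0.43)³·(5.2×10⁻⁴)² / ((2.7)²·(9.4×10⁻⁴)²) = 0.0033
Qc = 0.0033 < Kc = 0.027: net forward reaction.
X₂Y is a reactant, so it decreases.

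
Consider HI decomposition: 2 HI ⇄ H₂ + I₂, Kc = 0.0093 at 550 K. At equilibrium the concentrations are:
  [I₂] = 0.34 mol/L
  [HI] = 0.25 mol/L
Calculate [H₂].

At equilibrium, Kc = [H₂]·[I₂] / [HI]² = 0.0093.
([H₂])·(0.34) / (0.25)² = 0.0093
[H₂] = 0.00171 = 0.0017 mol/L

[H₂] = 0.0017 mol/L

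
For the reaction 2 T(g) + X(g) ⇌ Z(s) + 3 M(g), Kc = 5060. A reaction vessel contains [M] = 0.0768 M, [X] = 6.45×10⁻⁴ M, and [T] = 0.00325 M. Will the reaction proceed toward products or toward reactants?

(Z is a pure solid — omitted from Qc.)
Qc = [M]³ / ([T]²·[X]) = (0.0768)³ / ((0.00325)²·(6.45×10⁻⁴)) = 66500
Qc = 66500 > Kc = 5060, so the reverse reaction proceeds.

in the reverse direction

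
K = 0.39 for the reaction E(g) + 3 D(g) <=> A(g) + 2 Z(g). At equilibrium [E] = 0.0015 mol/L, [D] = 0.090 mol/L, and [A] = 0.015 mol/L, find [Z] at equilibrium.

At equilibrium, K = [A]·[Z]² / ([E]·[D]³) = 0.39.
(0.015)·([Z])² / ((0.0015)·(0.090)³) = 0.39
[Z]² = 2.84×10⁻⁵ ⇒ [Z] = 0.0053 mol/L

[Z] = 0.0053 mol/L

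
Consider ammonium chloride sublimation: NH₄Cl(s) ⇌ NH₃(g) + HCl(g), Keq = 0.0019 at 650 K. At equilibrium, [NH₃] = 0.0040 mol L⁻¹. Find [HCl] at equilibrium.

[HCl] = 0.47 mol L⁻¹

(NH₄Cl is a pure solid — omitted from Keq.)
At equilibrium, Keq = [NH₃]·[HCl] = 0.0019.
(0.0040)·([HCl]) = 0.0019
[HCl] = 0.475 = 0.47 mol L⁻¹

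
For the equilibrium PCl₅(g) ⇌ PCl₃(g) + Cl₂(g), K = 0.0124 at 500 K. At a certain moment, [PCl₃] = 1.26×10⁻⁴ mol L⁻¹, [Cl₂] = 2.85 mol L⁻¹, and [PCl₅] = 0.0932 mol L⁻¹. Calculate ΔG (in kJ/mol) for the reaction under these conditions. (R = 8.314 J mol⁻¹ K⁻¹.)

Q = [PCl₃]·[Cl₂] / [PCl₅] = (1.26×10⁻⁴)·(2.85) / (0.0932) = 0.00385
ΔG = RT ln(Q/K) = (8.314 J mol⁻¹ K⁻¹)(500 K) × ln(0.00385/0.0124)
   = (4.157 kJ/mol)(-1.170) = -4.86 kJ/mol
ΔG < 0, so the forward reaction is spontaneous (proceeds forward).

ΔG = -4.86 kJ/mol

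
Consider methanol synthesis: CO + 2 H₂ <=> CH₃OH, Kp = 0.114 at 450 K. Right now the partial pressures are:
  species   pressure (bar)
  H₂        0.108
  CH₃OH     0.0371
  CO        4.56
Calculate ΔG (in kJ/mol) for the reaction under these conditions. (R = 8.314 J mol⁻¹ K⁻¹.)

ΔG = 6.78 kJ/mol

Qp = P(CH₃OH) / (P(CO)·P(H₂)²) = (0.0371) / ((4.56)·(0.108)²) = 0.698
ΔG = RT ln(Qp/Kp) = (8.314 J mol⁻¹ K⁻¹)(450 K) × ln(0.698/0.114)
   = (3.741 kJ/mol)(1.812) = 6.78 kJ/mol
ΔG > 0, so the forward reaction is non-spontaneous (proceeds in reverse).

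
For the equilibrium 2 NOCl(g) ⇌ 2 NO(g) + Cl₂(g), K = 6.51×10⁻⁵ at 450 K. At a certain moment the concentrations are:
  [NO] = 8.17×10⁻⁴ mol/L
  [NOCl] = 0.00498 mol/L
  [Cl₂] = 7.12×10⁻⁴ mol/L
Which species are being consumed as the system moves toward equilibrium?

NOCl (reactants)

Q = [NO]²·[Cl₂] / [NOCl]² = (8.17×10⁻⁴)²·(7.12×10⁻⁴) / (0.00498)² = 1.92×10⁻⁵
Q = 1.92×10⁻⁵ < K = 6.51×10⁻⁵: net forward reaction.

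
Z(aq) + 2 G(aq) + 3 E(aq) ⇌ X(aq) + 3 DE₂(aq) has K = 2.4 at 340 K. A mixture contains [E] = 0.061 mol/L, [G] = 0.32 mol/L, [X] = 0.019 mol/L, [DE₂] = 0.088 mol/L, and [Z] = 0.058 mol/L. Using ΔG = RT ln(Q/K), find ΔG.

ΔG = 3.92 kJ/mol

Q = [X]·[DE₂]³ / ([Z]·[G]²·[E]³) = (0.019)·(0.088)³ / ((0.058)·(0.32)²·(0.061)³) = 9.60
ΔG = RT ln(Q/K) = (8.314 J mol⁻¹ K⁻¹)(340 K) × ln(9.60/2.4)
   = (2.827 kJ/mol)(1.386) = 3.92 kJ/mol
ΔG > 0, so the forward reaction is non-spontaneous (proceeds in reverse).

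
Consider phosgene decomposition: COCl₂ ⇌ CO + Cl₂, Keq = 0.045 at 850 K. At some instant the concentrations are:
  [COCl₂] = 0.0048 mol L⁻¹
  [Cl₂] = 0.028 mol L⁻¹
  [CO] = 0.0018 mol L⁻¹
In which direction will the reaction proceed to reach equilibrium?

toward products

Q = [CO]·[Cl₂] / [COCl₂] = (0.0018)·(0.028) / (0.0048) = 0.011
Q = 0.011 < Keq = 0.045, so the forward reaction proceeds.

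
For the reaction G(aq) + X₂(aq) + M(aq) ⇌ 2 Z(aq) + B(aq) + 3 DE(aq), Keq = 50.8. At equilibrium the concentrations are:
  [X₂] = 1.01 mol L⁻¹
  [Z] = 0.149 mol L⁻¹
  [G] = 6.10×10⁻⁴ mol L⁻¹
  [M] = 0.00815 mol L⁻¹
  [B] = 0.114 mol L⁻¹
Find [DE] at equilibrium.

At equilibrium, Keq = [Z]²·[B]·[DE]³ / ([G]·[X₂]·[M]) = 50.8.
(0.149)²·(0.114)·([DE])³ / ((6.10×10⁻⁴)·(1.01)·(0.00815)) = 50.8
[DE]³ = 0.101 ⇒ [DE] = 0.465 mol L⁻¹

[DE] = 0.465 mol L⁻¹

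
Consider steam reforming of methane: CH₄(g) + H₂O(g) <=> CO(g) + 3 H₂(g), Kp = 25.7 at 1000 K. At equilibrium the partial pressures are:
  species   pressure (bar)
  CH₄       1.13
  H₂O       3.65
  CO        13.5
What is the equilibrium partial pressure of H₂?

At equilibrium, Kp = P(CO)·P(H₂)³ / (P(CH₄)·P(H₂O)) = 25.7.
(13.5)·(P(H₂))³ / ((1.13)·(3.65)) = 25.7
P(H₂)³ = 7.85 ⇒ P(H₂) = 1.99 bar

P(H₂) = 1.99 bar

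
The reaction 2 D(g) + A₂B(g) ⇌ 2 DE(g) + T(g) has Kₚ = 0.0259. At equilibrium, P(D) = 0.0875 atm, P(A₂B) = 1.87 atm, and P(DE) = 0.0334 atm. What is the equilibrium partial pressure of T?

At equilibrium, Kₚ = P(DE)²·P(T) / (P(D)²·P(A₂B)) = 0.0259.
(0.0334)²·(P(T)) / ((0.0875)²·(1.87)) = 0.0259
P(T) = 0.332 atm

P(T) = 0.332 atm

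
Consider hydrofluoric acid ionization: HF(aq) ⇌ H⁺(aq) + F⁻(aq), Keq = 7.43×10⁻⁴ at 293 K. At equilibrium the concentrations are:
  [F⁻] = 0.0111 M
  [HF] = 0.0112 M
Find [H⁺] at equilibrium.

At equilibrium, Keq = [H⁺]·[F⁻] / [HF] = 7.43×10⁻⁴.
([H⁺])·(0.0111) / (0.0112) = 7.43×10⁻⁴
[H⁺] = 7.50×10⁻⁴ M

[H⁺] = 7.50×10⁻⁴ M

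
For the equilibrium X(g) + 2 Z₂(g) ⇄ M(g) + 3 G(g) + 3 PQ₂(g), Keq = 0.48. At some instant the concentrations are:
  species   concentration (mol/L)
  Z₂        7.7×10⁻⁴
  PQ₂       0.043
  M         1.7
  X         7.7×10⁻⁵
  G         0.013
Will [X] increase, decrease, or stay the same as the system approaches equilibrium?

increase

Q = [M]·[G]³·[PQ₂]³ / ([X]·[Z₂]²) = (1.7)·(0.013)³·(0.043)³ / ((7.7×10⁻⁵)·(7.7×10⁻⁴)²) = 6.5
Q = 6.5 > Keq = 0.48: net reverse reaction.
X is a reactant, so it increases.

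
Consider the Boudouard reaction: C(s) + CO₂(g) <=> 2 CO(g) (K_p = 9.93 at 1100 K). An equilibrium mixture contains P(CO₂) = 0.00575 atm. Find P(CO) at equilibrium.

(C is a pure solid — omitted from K_p.)
At equilibrium, K_p = P(CO)² / P(CO₂) = 9.93.
(P(CO))² / (0.00575) = 9.93
P(CO)² = 0.0571 ⇒ P(CO) = 0.239 atm

P(CO) = 0.239 atm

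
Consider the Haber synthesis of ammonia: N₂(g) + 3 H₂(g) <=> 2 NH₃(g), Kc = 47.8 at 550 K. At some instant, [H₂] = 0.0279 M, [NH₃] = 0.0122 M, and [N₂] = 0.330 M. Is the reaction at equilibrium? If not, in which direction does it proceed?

in the forward direction

Qc = [NH₃]² / ([N₂]·[H₂]³) = (0.0122)² / ((0.330)·(0.0279)³) = 20.8
Qc = 20.8 < Kc = 47.8, so the forward reaction proceeds.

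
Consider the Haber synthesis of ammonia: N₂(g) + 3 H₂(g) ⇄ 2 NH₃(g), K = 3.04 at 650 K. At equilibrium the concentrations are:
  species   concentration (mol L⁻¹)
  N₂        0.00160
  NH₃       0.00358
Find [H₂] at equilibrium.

At equilibrium, K = [NH₃]² / ([N₂]·[H₂]³) = 3.04.
(0.00358)² / ((0.00160)·([H₂])³) = 3.04
[H₂]³ = 0.00263 ⇒ [H₂] = 0.138 mol L⁻¹

[H₂] = 0.138 mol L⁻¹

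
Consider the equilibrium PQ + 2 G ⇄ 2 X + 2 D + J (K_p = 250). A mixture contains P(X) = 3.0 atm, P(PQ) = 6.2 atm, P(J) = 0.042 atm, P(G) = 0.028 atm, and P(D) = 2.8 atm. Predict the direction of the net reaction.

Q_p = P(X)²·P(D)²·P(J) / (P(PQ)·P(G)²) = (3.0)²·(2.8)²·(0.042) / ((6.2)·(0.028)²) = 610
Q_p = 610 > K_p = 250, so the reverse reaction proceeds.

toward reactants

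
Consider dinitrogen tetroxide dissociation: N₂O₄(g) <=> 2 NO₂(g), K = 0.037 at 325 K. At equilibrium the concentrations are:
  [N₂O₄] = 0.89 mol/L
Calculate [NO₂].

At equilibrium, K = [NO₂]² / [N₂O₄] = 0.037.
([NO₂])² / (0.89) = 0.037
[NO₂]² = 0.0329 ⇒ [NO₂] = 0.18 mol/L

[NO₂] = 0.18 mol/L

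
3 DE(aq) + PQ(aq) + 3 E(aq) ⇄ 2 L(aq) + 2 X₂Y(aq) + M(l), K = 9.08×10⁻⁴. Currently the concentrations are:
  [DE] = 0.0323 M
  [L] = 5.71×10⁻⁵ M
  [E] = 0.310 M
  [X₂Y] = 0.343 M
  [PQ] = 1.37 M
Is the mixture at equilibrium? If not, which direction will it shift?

(M is a pure liquid — omitted from Q.)
Q = [L]²·[X₂Y]² / ([DE]³·[PQ]·[E]³) = (5.71×10⁻⁵)²·(0.343)² / ((0.0323)³·(1.37)·(0.310)³) = 2.79×10⁻⁴
Q = 2.79×10⁻⁴ < K = 9.08×10⁻⁴: net forward reaction.

no; Q < K, reaction proceeds forward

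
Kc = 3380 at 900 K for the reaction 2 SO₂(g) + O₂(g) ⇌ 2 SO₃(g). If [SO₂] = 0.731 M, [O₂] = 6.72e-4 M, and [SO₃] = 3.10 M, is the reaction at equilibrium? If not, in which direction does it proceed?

to the left

Qc = [SO₃]² / ([SO₂]²·[O₂]) = (3.10)² / ((0.731)²·(6.72e-4)) = 26800
Qc = 26800 > Kc = 3380, so the reverse reaction proceeds.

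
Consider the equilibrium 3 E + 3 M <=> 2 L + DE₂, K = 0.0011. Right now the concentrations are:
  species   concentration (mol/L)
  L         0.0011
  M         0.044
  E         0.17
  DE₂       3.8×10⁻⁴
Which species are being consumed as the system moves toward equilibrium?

none (at equilibrium)

Q = [L]²·[DE₂] / ([E]³·[M]³) = (0.0011)²·(3.8×10⁻⁴) / ((0.17)³·(0.044)³) = 0.0011
Q = 0.0011 = K; the system is at equilibrium.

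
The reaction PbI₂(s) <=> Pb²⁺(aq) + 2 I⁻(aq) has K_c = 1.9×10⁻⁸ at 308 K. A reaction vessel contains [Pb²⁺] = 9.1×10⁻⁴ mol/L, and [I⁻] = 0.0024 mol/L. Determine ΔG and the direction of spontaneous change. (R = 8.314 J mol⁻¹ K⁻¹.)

ΔG = -3.30 kJ/mol; the forward reaction is spontaneous

(PbI₂ is a pure solid — omitted from Q_c.)
Q_c = [Pb²⁺]·[I⁻]² = (9.1×10⁻⁴)·(0.0024)² = 5.24×10⁻⁹
ΔG = RT ln(Q_c/K_c) = (8.314 J mol⁻¹ K⁻¹)(308 K) × ln(5.24×10⁻⁹/1.9×10⁻⁸)
   = (2.561 kJ/mol)(-1.288) = -3.30 kJ/mol
ΔG < 0, so the forward reaction is spontaneous (proceeds forward).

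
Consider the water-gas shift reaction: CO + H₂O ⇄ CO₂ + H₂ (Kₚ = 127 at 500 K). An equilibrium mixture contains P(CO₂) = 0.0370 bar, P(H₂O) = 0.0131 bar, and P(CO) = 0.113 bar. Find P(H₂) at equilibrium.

P(H₂) = 5.08 bar

At equilibrium, Kₚ = P(CO₂)·P(H₂) / (P(CO)·P(H₂O)) = 127.
(0.0370)·(P(H₂)) / ((0.113)·(0.0131)) = 127
P(H₂) = 5.08 bar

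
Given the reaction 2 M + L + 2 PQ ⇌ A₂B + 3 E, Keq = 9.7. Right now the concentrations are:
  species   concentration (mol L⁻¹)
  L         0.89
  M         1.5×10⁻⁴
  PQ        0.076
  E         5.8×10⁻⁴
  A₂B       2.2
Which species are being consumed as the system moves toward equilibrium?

M, L, PQ (reactants)

Q = [A₂B]·[E]³ / ([M]²·[L]·[PQ]²) = (2.2)·(5.8×10⁻⁴)³ / ((1.5×10⁻⁴)²·(0.89)·(0.076)²) = 3.7
Q = 3.7 < Keq = 9.7: net forward reaction.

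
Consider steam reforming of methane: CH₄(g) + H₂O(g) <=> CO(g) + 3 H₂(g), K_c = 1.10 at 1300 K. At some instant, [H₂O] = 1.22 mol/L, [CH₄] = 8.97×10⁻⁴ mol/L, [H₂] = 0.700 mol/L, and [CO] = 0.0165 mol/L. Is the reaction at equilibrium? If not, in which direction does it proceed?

toward reactants

Q_c = [CO]·[H₂]³ / ([CH₄]·[H₂O]) = (0.0165)·(0.700)³ / ((8.97×10⁻⁴)·(1.22)) = 5.17
Q_c = 5.17 > K_c = 1.10, so the reverse reaction proceeds.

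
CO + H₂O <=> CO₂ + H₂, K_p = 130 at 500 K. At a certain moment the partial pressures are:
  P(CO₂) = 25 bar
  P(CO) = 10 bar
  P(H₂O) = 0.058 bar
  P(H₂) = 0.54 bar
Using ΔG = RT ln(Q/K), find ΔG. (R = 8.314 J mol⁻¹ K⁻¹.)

Q_p = P(CO₂)·P(H₂) / (P(CO)·P(H₂O)) = (25)·(0.54) / ((10)·(0.058)) = 23.3
ΔG = RT ln(Q_p/K_p) = (8.314 J mol⁻¹ K⁻¹)(500 K) × ln(23.3/130)
   = (4.157 kJ/mol)(-1.719) = -7.15 kJ/mol
ΔG < 0, so the forward reaction is spontaneous (proceeds forward).

ΔG = -7.15 kJ/mol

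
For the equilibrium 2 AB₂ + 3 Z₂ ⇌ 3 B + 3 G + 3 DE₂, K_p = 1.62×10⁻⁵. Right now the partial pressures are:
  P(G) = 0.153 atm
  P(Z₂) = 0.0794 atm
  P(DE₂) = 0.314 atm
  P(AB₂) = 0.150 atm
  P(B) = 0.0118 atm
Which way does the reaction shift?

neither direction; the system is at equilibrium

Q_p = P(B)³·P(G)³·P(DE₂)³ / (P(AB₂)²·P(Z₂)³) = (0.0118)³·(0.153)³·(0.314)³ / ((0.150)²·(0.0794)³) = 1.62×10⁻⁵
Q_p = 1.62×10⁻⁵ = K_p, so the system is already at equilibrium.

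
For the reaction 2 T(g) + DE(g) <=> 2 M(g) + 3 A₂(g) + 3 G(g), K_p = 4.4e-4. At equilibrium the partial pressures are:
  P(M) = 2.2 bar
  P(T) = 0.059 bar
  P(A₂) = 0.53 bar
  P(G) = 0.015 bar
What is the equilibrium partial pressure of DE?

At equilibrium, K_p = P(M)²·P(A₂)³·P(G)³ / (P(T)²·P(DE)) = 4.4e-4.
(2.2)²·(0.53)³·(0.015)³ / ((0.059)²·(P(DE))) = 4.4e-4
P(DE) = 1.59 = 1.6 bar

P(DE) = 1.6 bar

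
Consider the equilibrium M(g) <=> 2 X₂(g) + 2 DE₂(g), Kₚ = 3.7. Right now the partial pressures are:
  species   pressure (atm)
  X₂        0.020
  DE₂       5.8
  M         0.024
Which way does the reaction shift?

forward (toward products)

Qₚ = P(X₂)²·P(DE₂)² / P(M) = (0.020)²·(5.8)² / (0.024) = 0.56
Qₚ = 0.56 < Kₚ = 3.7, so the forward reaction proceeds.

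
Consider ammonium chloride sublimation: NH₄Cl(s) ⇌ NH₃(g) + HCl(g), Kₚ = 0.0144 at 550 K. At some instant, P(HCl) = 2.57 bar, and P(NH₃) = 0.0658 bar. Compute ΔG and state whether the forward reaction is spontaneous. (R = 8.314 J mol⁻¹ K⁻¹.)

ΔG = 11.3 kJ/mol; the forward reaction is non-spontaneous

(NH₄Cl is a pure solid — omitted from Qₚ.)
Qₚ = P(NH₃)·P(HCl) = (0.0658)·(2.57) = 0.169
ΔG = RT ln(Qₚ/Kₚ) = (8.314 J mol⁻¹ K⁻¹)(550 K) × ln(0.169/0.0144)
   = (4.573 kJ/mol)(2.463) = 11.3 kJ/mol
ΔG > 0, so the forward reaction is non-spontaneous (proceeds in reverse).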